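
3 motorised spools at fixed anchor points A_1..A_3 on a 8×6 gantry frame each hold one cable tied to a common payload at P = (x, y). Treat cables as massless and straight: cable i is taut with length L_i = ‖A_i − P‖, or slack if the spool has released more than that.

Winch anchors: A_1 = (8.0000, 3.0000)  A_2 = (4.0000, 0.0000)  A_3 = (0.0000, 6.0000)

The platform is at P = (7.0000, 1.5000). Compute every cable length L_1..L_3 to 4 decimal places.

L_1: Δ = A_1−P = (1.0000, 1.5000) → ‖Δ‖ = √3.2500 = 1.8028
L_2: Δ = A_2−P = (-3.0000, -1.5000) → ‖Δ‖ = √11.2500 = 3.3541
L_3: Δ = A_3−P = (-7.0000, 4.5000) → ‖Δ‖ = √69.2500 = 8.3217

(1.8028, 3.3541, 8.3217)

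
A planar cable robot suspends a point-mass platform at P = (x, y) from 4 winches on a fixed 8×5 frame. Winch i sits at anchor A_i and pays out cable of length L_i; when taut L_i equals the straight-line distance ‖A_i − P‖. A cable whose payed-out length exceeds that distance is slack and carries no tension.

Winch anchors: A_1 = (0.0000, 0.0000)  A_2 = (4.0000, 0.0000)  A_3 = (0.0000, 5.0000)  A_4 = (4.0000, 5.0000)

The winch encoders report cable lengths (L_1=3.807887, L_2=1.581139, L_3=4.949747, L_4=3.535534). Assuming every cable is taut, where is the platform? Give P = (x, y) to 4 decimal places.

circle eqns → linear via eq_j − eq_1; set c_j = A_j·A_j − L_j²
c_1 = 0.0000+0.0000−14.5000 = -14.5000
-8.0000·x + 0.0000·y = c_1−c_2 = -28.0000
0.0000·x − 10.0000·y = c_1−c_3 = -15.0000
-8.0000·x − 10.0000·y = c_1−c_4 = -43.0000
solve first two rows → x=3.5000, y=1.5000
check cable 4: ‖A_4−P‖² = 12.5000 ≈ L_4² = 12.5000 ✓

(3.5000, 1.5000)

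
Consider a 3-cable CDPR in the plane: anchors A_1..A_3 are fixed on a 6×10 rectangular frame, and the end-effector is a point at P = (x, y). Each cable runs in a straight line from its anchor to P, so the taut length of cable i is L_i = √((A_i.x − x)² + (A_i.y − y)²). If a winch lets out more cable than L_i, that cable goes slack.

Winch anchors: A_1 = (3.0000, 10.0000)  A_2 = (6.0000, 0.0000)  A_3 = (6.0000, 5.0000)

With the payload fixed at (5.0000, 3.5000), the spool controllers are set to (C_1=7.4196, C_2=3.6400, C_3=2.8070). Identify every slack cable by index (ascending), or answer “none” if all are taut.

1, 3

i=1: geometric 6.8007 vs commanded 7.4196 ⇒ slack
i=2: geometric 3.6401 vs commanded 3.6400 ⇒ taut
i=3: geometric 1.8028 vs commanded 2.8070 ⇒ slack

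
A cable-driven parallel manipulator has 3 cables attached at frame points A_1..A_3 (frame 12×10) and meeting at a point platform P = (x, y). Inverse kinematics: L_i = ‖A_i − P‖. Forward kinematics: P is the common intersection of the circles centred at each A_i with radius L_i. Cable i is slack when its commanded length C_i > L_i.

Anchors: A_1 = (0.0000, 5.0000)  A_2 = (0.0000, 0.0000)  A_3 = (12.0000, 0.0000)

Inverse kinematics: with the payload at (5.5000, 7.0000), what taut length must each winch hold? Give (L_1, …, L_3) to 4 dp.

cable 1: Δx=-5.5000, Δy=-2.0000; L_1 = √(Δx²+Δy²) = 5.8523
cable 2: Δx=-5.5000, Δy=-7.0000; L_2 = √(Δx²+Δy²) = 8.9022
cable 3: Δx=6.5000, Δy=-7.0000; L_3 = √(Δx²+Δy²) = 9.5525

(5.8523, 8.9022, 9.5525)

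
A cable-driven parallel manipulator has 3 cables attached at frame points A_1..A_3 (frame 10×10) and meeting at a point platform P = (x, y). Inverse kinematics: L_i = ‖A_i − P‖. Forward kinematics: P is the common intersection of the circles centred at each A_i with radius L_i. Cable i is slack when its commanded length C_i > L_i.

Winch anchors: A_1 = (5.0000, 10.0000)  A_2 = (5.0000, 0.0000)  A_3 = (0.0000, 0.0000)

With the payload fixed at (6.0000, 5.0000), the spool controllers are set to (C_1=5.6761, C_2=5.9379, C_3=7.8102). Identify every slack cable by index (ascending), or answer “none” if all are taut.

1, 2

i=1: geometric 5.0990 vs commanded 5.6761 ⇒ slack
i=2: geometric 5.0990 vs commanded 5.9379 ⇒ slack
i=3: geometric 7.8102 vs commanded 7.8102 ⇒ taut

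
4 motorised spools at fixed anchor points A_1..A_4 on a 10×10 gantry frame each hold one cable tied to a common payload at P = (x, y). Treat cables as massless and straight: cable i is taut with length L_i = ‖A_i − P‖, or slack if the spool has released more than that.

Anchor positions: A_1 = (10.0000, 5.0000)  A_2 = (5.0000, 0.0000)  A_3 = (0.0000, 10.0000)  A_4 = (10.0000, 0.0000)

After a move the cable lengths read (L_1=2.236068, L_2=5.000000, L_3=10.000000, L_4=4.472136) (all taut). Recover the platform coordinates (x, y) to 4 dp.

each cable: (A_i−P)·(A_i−P) = L_i²; let c_i = ‖A_i‖²−L_i²
c_1 = 100.0000+25.0000−5.0000 = 120.0000
row 1: 10.0000x + 10.0000y = 120.0000  (c_2=0.0000)
row 2: 20.0000x − 10.0000y = 120.0000  (c_3=0.0000)
row 3: 0.0000x + 10.0000y = 40.0000  (c_4=80.0000)
Cramer on rows 1–2 → x = 8.0000, y = 4.0000
check cable 4: ‖A_4−P‖² = 20.0000 ≈ L_4² = 20.0000 ✓

(8.0000, 4.0000)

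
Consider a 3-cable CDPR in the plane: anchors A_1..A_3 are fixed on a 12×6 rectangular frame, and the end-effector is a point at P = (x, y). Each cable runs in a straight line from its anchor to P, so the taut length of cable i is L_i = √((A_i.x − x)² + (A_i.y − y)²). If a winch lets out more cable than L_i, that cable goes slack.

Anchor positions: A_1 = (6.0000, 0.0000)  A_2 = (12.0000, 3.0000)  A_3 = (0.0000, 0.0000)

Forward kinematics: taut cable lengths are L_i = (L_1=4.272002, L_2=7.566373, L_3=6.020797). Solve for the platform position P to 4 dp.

each cable: (A_i−P)·(A_i−P) = L_i²; let q_i = ‖A_i‖²−L_i²
q_1 = 36.0000+0.0000−18.2500 = 17.7500
row 1: -12.0000x − 6.0000y = -78.0000  (q_2=95.7500)
row 2: 12.0000x + 0.0000y = 54.0000  (q_3=-36.2500)
Cramer on rows 1–2 → x = 4.5000, y = 4.0000

(4.5000, 4.0000)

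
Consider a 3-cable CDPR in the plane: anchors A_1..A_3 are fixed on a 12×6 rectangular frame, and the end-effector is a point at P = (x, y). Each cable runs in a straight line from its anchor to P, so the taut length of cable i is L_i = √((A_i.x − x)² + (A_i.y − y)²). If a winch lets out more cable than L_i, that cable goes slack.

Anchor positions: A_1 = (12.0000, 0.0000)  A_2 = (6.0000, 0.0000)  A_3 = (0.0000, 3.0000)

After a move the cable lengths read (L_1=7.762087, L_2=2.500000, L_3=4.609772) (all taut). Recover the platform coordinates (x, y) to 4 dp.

(4.5000, 2.0000)

expand ‖A_i−P‖²=L_i² and subtract eq 1 (k_i ≔ ‖A_i‖²−L_i²)
k_1 = 144.0000+0.0000−60.2500 = 83.7500
eq1−eq2 → [12.0000  0.0000]·P = 54.0000
eq1−eq3 → [24.0000  -6.0000]·P = 96.0000
2×2 solve → P = (4.5000, 2.0000)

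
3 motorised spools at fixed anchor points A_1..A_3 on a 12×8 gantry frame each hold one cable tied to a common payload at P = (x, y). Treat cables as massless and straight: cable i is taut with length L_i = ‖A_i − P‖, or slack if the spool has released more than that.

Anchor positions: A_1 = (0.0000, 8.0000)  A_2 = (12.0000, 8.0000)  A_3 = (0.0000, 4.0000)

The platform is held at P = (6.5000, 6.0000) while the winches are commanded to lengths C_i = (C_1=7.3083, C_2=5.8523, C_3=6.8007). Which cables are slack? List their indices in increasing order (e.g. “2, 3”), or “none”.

1

cable 1: L_1 = ‖A_1−P‖ = 6.8007;  C_1 = 7.3083 → slack
cable 2: L_2 = ‖A_2−P‖ = 5.8523;  C_2 = 5.8523 → taut
cable 3: L_3 = ‖A_3−P‖ = 6.8007;  C_3 = 6.8007 → taut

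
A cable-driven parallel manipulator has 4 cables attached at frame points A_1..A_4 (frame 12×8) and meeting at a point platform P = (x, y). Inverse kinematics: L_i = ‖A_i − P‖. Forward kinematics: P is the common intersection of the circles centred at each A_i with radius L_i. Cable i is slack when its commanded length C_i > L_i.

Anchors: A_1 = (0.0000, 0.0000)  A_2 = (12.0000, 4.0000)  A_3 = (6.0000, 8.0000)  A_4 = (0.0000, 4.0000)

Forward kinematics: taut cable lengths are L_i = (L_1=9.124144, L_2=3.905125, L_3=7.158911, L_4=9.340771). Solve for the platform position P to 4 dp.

(9.0000, 1.5000)

each cable: (A_i−P)·(A_i−P) = L_i²; let c_i = ‖A_i‖²−L_i²
c_1 = 0.0000+0.0000−83.2500 = -83.2500
row 1: -24.0000x − 8.0000y = -228.0000  (c_2=144.7500)
row 2: -12.0000x − 16.0000y = -132.0000  (c_3=48.7500)
row 3: 0.0000x − 8.0000y = -12.0000  (c_4=-71.2500)
Cramer on rows 1–2 → x = 9.0000, y = 1.5000
check cable 4: ‖A_4−P‖² = 87.2500 ≈ L_4² = 87.2500 ✓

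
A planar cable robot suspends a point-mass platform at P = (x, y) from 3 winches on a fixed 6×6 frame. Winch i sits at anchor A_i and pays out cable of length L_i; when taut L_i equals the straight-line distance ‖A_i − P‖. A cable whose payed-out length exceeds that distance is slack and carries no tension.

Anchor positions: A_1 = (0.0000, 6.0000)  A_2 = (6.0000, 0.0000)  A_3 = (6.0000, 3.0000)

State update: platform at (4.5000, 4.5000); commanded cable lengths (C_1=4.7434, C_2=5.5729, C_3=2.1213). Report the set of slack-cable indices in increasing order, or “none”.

2

cable 1: L_1 = ‖A_1−P‖ = 4.7434;  C_1 = 4.7434 → taut
cable 2: L_2 = ‖A_2−P‖ = 4.7434;  C_2 = 5.5729 → slack
cable 3: L_3 = ‖A_3−P‖ = 2.1213;  C_3 = 2.1213 → taut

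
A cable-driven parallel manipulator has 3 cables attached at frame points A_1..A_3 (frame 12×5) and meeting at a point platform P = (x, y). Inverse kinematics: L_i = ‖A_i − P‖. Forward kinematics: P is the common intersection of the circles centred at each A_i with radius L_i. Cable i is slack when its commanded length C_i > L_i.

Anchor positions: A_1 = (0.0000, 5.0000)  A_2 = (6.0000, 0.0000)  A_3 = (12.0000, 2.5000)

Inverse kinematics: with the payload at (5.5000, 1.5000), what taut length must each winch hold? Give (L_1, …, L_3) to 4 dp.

(6.5192, 1.5811, 6.5765)

L_1 = √((0.0000−5.5000)² + (5.0000−1.5000)²) = 6.5192
L_2 = √((6.0000−5.5000)² + (0.0000−1.5000)²) = 1.5811
L_3 = √((12.0000−5.5000)² + (2.5000−1.5000)²) = 6.5765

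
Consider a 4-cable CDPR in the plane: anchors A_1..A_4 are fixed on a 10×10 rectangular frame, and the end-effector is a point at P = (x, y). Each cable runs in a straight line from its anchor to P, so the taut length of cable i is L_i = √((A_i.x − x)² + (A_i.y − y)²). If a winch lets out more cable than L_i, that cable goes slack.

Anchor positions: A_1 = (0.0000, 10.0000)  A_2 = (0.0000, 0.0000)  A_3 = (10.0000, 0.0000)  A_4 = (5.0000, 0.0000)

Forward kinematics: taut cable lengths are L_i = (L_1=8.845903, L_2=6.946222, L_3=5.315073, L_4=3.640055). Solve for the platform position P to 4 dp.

(6.0000, 3.5000)

circle eqns → linear via eq_j − eq_1; set k_j = A_j·A_j − L_j²
k_1 = 0.0000+100.0000−78.2500 = 21.7500
0.0000·x + 20.0000·y = k_1−k_2 = 70.0000
-20.0000·x + 20.0000·y = k_1−k_3 = -50.0000
-10.0000·x + 20.0000·y = k_1−k_4 = 10.0000
solve first two rows → x=6.0000, y=3.5000
check cable 4: ‖A_4−P‖² = 13.2500 ≈ L_4² = 13.2500 ✓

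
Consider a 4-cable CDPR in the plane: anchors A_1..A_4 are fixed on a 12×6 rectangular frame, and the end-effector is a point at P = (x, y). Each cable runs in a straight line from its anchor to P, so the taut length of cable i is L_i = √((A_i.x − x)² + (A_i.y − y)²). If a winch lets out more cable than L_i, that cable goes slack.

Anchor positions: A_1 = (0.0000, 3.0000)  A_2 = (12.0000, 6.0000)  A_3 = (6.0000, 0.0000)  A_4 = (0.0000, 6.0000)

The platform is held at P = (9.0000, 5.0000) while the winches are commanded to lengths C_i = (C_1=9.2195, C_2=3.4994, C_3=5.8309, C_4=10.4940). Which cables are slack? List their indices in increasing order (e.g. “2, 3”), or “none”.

cable 1: L_1 = ‖A_1−P‖ = 9.2195;  C_1 = 9.2195 → taut
cable 2: L_2 = ‖A_2−P‖ = 3.1623;  C_2 = 3.4994 → slack
cable 3: L_3 = ‖A_3−P‖ = 5.8310;  C_3 = 5.8309 → taut
cable 4: L_4 = ‖A_4−P‖ = 9.0554;  C_4 = 10.4940 → slack

2, 4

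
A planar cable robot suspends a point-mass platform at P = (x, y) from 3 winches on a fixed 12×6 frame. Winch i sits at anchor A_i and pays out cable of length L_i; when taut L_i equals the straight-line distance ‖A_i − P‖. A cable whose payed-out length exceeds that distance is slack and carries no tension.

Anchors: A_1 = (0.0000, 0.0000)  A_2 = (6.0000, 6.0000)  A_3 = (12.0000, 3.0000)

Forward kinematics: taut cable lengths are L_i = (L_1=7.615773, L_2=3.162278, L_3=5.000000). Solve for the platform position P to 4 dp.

expand ‖A_i−P‖²=L_i² and subtract eq 1 (k_i ≔ ‖A_i‖²−L_i²)
k_1 = 0.0000+0.0000−58.0000 = -58.0000
eq1−eq2 → [-12.0000  -12.0000]·P = -120.0000
eq1−eq3 → [-24.0000  -6.0000]·P = -186.0000
2×2 solve → P = (7.0000, 3.0000)

(7.0000, 3.0000)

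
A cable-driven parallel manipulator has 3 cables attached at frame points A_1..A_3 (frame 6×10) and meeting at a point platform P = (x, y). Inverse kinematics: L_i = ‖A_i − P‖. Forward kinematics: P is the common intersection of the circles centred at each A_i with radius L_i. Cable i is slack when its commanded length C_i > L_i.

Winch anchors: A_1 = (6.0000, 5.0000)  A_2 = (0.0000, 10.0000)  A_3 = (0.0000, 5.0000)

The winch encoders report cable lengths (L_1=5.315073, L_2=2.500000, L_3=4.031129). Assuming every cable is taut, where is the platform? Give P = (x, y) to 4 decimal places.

(2.0000, 8.5000)

circle eqns → linear via eq_j − eq_1; set q_j = A_j·A_j − L_j²
q_1 = 36.0000+25.0000−28.2500 = 32.7500
12.0000·x − 10.0000·y = q_1−q_2 = -61.0000
12.0000·x + 0.0000·y = q_1−q_3 = 24.0000
solve first two rows → x=2.0000, y=8.5000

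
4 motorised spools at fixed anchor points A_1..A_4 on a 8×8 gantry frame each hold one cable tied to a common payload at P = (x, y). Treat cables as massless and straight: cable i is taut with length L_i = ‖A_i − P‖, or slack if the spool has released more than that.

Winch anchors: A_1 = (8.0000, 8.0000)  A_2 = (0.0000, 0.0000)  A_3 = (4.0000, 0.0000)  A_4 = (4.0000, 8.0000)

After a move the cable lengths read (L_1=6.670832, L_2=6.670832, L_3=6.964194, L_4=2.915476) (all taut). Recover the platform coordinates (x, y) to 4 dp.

(1.5000, 6.5000)

expand ‖A_i−P‖²=L_i² and subtract eq 1 (k_i ≔ ‖A_i‖²−L_i²)
k_1 = 64.0000+64.0000−44.5000 = 83.5000
eq1−eq2 → [16.0000  16.0000]·P = 128.0000
eq1−eq3 → [8.0000  16.0000]·P = 116.0000
eq1−eq4 → [8.0000  0.0000]·P = 12.0000
2×2 solve → P = (1.5000, 6.5000)
check cable 4: ‖A_4−P‖² = 8.5000 ≈ L_4² = 8.5000 ✓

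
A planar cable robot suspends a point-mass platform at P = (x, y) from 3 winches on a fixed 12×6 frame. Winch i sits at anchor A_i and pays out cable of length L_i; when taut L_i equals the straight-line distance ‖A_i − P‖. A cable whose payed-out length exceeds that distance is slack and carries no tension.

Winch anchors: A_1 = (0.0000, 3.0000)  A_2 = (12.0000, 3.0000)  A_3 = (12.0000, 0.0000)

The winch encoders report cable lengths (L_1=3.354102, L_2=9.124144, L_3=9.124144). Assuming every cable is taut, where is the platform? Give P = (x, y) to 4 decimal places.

(3.0000, 1.5000)

each cable: (A_i−P)·(A_i−P) = L_i²; let c_i = ‖A_i‖²−L_i²
c_1 = 0.0000+9.0000−11.2500 = -2.2500
row 1: -24.0000x + 0.0000y = -72.0000  (c_2=69.7500)
row 2: -24.0000x + 6.0000y = -63.0000  (c_3=60.7500)
Cramer on rows 1–2 → x = 3.0000, y = 1.5000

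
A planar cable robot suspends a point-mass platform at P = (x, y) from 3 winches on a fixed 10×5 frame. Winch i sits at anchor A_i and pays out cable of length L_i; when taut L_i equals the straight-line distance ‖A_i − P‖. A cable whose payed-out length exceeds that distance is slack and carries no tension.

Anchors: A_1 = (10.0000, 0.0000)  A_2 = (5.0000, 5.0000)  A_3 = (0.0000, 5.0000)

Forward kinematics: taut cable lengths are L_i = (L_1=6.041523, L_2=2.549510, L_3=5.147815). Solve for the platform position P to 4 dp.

(4.5000, 2.5000)

each cable: (A_i−P)·(A_i−P) = L_i²; let c_i = ‖A_i‖²−L_i²
c_1 = 100.0000+0.0000−36.5000 = 63.5000
row 1: 10.0000x − 10.0000y = 20.0000  (c_2=43.5000)
row 2: 20.0000x − 10.0000y = 65.0000  (c_3=-1.5000)
Cramer on rows 1–2 → x = 4.5000, y = 2.5000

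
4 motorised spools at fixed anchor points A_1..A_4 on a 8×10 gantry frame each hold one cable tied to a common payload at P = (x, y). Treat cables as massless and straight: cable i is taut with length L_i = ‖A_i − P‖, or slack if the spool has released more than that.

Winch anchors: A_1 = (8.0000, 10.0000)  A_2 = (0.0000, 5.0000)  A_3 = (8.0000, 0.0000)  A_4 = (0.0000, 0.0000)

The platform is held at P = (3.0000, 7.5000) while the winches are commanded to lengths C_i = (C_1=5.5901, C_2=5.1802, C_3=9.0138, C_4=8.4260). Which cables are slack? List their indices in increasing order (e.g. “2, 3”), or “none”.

cable 1: L_1 = ‖A_1−P‖ = 5.5902;  C_1 = 5.5901 → taut
cable 2: L_2 = ‖A_2−P‖ = 3.9051;  C_2 = 5.1802 → slack
cable 3: L_3 = ‖A_3−P‖ = 9.0139;  C_3 = 9.0138 → taut
cable 4: L_4 = ‖A_4−P‖ = 8.0777;  C_4 = 8.4260 → slack

2, 4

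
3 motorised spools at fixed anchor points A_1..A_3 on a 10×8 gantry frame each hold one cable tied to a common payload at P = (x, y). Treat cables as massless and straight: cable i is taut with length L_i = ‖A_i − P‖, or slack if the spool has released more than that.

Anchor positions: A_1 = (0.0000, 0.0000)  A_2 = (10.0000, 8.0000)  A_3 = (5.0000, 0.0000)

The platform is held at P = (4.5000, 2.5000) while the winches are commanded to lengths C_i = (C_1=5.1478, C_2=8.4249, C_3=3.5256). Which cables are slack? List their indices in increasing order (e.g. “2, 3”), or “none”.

2, 3

cable 1: L_1 = ‖A_1−P‖ = 5.1478;  C_1 = 5.1478 → taut
cable 2: L_2 = ‖A_2−P‖ = 7.7782;  C_2 = 8.4249 → slack
cable 3: L_3 = ‖A_3−P‖ = 2.5495;  C_3 = 3.5256 → slack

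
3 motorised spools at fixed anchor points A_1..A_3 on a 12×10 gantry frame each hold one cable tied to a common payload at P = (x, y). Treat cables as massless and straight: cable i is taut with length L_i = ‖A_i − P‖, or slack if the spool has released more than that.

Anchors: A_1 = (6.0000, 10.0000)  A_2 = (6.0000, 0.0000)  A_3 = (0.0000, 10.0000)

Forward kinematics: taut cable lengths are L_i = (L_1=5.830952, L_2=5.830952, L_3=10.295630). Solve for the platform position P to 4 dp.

each cable: (A_i−P)·(A_i−P) = L_i²; let c_i = ‖A_i‖²−L_i²
c_1 = 36.0000+100.0000−34.0000 = 102.0000
row 1: 0.0000x + 20.0000y = 100.0000  (c_2=2.0000)
row 2: 12.0000x + 0.0000y = 108.0000  (c_3=-6.0000)
Cramer on rows 1–2 → x = 9.0000, y = 5.0000

(9.0000, 5.0000)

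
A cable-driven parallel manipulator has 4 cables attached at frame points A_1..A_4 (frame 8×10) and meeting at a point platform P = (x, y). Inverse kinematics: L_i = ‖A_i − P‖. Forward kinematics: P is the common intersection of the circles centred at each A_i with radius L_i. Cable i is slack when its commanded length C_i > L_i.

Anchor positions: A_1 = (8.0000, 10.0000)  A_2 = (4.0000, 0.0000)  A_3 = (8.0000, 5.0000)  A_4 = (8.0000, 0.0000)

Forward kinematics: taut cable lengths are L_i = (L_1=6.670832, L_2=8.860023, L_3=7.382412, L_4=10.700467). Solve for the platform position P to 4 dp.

(1.5000, 8.5000)

expand ‖A_i−P‖²=L_i² and subtract eq 1 (k_i ≔ ‖A_i‖²−L_i²)
k_1 = 64.0000+100.0000−44.5000 = 119.5000
eq1−eq2 → [8.0000  20.0000]·P = 182.0000
eq1−eq3 → [0.0000  10.0000]·P = 85.0000
eq1−eq4 → [0.0000  20.0000]·P = 170.0000
2×2 solve → P = (1.5000, 8.5000)
check cable 4: ‖A_4−P‖² = 114.5000 ≈ L_4² = 114.5000 ✓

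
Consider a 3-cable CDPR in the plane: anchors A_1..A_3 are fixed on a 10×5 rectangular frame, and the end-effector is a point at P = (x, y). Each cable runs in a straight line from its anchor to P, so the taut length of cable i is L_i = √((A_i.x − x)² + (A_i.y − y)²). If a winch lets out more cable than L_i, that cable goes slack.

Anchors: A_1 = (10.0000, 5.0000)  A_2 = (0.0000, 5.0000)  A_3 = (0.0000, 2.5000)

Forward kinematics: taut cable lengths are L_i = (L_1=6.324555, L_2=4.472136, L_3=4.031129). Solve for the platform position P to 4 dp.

(4.0000, 3.0000)

expand ‖A_i−P‖²=L_i² and subtract eq 1 (k_i ≔ ‖A_i‖²−L_i²)
k_1 = 100.0000+25.0000−40.0000 = 85.0000
eq1−eq2 → [20.0000  0.0000]·P = 80.0000
eq1−eq3 → [20.0000  5.0000]·P = 95.0000
2×2 solve → P = (4.0000, 3.0000)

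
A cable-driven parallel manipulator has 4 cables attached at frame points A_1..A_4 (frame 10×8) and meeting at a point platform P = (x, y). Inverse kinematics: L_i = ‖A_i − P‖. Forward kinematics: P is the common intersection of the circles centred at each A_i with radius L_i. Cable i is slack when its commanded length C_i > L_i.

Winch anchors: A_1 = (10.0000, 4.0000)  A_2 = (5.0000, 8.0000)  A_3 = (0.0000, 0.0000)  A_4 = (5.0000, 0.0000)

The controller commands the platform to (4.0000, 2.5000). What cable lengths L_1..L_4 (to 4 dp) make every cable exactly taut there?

(6.1847, 5.5902, 4.7170, 2.6926)

L_1: Δ = A_1−P = (6.0000, 1.5000) → ‖Δ‖ = √38.2500 = 6.1847
L_2: Δ = A_2−P = (1.0000, 5.5000) → ‖Δ‖ = √31.2500 = 5.5902
L_3: Δ = A_3−P = (-4.0000, -2.5000) → ‖Δ‖ = √22.2500 = 4.7170
L_4: Δ = A_4−P = (1.0000, -2.5000) → ‖Δ‖ = √7.2500 = 2.6926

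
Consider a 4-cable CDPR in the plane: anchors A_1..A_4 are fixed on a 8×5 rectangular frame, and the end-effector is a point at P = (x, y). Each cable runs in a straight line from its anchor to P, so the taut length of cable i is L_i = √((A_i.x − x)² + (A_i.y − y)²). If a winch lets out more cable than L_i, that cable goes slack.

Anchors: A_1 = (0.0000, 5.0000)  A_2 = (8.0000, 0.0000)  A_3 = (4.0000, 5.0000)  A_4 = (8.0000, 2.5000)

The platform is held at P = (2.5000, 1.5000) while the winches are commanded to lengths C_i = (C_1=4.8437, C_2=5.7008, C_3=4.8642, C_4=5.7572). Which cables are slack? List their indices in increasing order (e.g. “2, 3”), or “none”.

cable 1: √((-2.5000)²+(3.5000)²)=4.3012, C_1=4.8437: slack
cable 2: √((5.5000)²+(-1.5000)²)=5.7009, C_2=5.7008: taut
cable 3: √((1.5000)²+(3.5000)²)=3.8079, C_3=4.8642: slack
cable 4: √((5.5000)²+(1.0000)²)=5.5902, C_4=5.7572: slack

1, 3, 4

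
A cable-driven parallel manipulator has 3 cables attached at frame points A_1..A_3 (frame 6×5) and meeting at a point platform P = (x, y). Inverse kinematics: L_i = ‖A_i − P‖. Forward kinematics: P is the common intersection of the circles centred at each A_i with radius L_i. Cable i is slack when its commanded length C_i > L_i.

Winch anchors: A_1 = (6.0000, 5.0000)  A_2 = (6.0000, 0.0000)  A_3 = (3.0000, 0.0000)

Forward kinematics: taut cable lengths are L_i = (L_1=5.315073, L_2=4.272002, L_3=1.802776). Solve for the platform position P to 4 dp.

circle eqns → linear via eq_j − eq_1; set c_j = A_j·A_j − L_j²
c_1 = 36.0000+25.0000−28.2500 = 32.7500
0.0000·x + 10.0000·y = c_1−c_2 = 15.0000
6.0000·x + 10.0000·y = c_1−c_3 = 27.0000
solve first two rows → x=2.0000, y=1.5000

(2.0000, 1.5000)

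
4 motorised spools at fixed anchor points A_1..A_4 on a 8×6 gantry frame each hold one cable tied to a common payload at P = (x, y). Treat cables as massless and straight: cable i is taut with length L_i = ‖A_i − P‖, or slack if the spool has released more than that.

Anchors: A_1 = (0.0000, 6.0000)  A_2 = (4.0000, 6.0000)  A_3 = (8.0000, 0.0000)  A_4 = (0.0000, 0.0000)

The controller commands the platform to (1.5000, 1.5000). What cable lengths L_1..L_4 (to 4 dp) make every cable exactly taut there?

L_1: Δ = A_1−P = (-1.5000, 4.5000) → ‖Δ‖ = √22.5000 = 4.7434
L_2: Δ = A_2−P = (2.5000, 4.5000) → ‖Δ‖ = √26.5000 = 5.1478
L_3: Δ = A_3−P = (6.5000, -1.5000) → ‖Δ‖ = √44.5000 = 6.6708
L_4: Δ = A_4−P = (-1.5000, -1.5000) → ‖Δ‖ = √4.5000 = 2.1213

(4.7434, 5.1478, 6.6708, 2.1213)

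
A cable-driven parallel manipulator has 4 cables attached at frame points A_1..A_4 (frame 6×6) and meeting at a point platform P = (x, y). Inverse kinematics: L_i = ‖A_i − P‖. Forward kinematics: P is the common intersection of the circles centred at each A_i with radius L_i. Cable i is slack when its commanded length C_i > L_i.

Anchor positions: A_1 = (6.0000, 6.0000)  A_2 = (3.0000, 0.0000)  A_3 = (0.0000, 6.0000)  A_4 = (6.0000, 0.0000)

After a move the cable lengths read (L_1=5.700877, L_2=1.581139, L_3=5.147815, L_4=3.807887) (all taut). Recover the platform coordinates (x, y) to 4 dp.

circle eqns → linear via eq_j − eq_1; set q_j = A_j·A_j − L_j²
q_1 = 36.0000+36.0000−32.5000 = 39.5000
6.0000·x + 12.0000·y = q_1−q_2 = 33.0000
12.0000·x + 0.0000·y = q_1−q_3 = 30.0000
0.0000·x + 12.0000·y = q_1−q_4 = 18.0000
solve first two rows → x=2.5000, y=1.5000
check cable 4: ‖A_4−P‖² = 14.5000 ≈ L_4² = 14.5000 ✓

(2.5000, 1.5000)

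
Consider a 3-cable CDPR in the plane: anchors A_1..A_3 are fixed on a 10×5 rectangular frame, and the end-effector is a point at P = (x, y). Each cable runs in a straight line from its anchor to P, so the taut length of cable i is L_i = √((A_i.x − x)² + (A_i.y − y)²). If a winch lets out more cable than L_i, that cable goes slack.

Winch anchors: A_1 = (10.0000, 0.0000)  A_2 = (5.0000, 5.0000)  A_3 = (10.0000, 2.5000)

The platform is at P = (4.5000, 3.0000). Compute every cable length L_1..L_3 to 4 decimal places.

(6.2650, 2.0616, 5.5227)

L_1 = √((10.0000−4.5000)² + (0.0000−3.0000)²) = 6.2650
L_2 = √((5.0000−4.5000)² + (5.0000−3.0000)²) = 2.0616
L_3 = √((10.0000−4.5000)² + (2.5000−3.0000)²) = 5.5227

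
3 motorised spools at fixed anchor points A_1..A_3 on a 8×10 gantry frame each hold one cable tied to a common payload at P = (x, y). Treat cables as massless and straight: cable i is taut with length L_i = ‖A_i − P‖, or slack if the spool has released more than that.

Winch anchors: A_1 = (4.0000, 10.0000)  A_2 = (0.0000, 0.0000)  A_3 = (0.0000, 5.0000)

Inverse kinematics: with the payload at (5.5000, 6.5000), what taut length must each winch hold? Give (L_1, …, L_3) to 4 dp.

(3.8079, 8.5147, 5.7009)

L_1 = √((4.0000−5.5000)² + (10.0000−6.5000)²) = 3.8079
L_2 = √((0.0000−5.5000)² + (0.0000−6.5000)²) = 8.5147
L_3 = √((0.0000−5.5000)² + (5.0000−6.5000)²) = 5.7009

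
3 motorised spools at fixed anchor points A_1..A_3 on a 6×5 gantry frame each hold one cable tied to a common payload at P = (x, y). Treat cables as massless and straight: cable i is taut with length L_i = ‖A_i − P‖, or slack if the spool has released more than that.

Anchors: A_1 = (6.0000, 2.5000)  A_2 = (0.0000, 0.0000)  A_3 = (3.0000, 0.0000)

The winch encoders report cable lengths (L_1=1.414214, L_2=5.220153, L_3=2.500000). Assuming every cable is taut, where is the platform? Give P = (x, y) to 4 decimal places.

(5.0000, 1.5000)

circle eqns → linear via eq_j − eq_1; set q_j = A_j·A_j − L_j²
q_1 = 36.0000+6.2500−2.0000 = 40.2500
12.0000·x + 5.0000·y = q_1−q_2 = 67.5000
6.0000·x + 5.0000·y = q_1−q_3 = 37.5000
solve first two rows → x=5.0000, y=1.5000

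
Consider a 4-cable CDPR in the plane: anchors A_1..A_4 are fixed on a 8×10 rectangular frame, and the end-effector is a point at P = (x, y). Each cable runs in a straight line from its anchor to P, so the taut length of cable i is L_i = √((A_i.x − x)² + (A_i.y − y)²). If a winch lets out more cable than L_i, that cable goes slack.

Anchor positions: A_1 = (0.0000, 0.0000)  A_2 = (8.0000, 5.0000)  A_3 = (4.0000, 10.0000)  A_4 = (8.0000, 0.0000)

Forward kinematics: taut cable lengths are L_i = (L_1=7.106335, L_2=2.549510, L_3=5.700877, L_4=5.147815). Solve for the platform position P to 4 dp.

(5.5000, 4.5000)

expand ‖A_i−P‖²=L_i² and subtract eq 1 (q_i ≔ ‖A_i‖²−L_i²)
q_1 = 0.0000+0.0000−50.5000 = -50.5000
eq1−eq2 → [-16.0000  -10.0000]·P = -133.0000
eq1−eq3 → [-8.0000  -20.0000]·P = -134.0000
eq1−eq4 → [-16.0000  0.0000]·P = -88.0000
2×2 solve → P = (5.5000, 4.5000)
check cable 4: ‖A_4−P‖² = 26.5000 ≈ L_4² = 26.5000 ✓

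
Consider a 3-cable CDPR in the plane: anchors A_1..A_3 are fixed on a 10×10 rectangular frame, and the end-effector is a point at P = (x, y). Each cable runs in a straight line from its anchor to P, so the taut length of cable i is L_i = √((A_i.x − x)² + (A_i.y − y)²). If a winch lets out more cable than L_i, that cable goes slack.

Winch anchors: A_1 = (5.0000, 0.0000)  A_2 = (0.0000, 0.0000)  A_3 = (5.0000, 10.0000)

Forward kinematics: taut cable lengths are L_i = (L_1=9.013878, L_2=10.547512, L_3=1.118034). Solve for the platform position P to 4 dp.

each cable: (A_i−P)·(A_i−P) = L_i²; let c_i = ‖A_i‖²−L_i²
c_1 = 25.0000+0.0000−81.2500 = -56.2500
row 1: 10.0000x + 0.0000y = 55.0000  (c_2=-111.2500)
row 2: 0.0000x − 20.0000y = -180.0000  (c_3=123.7500)
Cramer on rows 1–2 → x = 5.5000, y = 9.0000

(5.5000, 9.0000)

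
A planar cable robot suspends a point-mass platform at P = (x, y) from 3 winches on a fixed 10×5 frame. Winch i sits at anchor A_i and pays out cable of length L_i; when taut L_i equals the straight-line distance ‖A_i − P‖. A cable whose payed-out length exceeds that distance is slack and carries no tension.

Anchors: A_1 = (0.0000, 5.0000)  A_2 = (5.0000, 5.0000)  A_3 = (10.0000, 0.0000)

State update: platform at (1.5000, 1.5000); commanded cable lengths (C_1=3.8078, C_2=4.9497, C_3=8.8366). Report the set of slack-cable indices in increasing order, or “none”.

3

cable 1: L_1 = ‖A_1−P‖ = 3.8079;  C_1 = 3.8078 → taut
cable 2: L_2 = ‖A_2−P‖ = 4.9497;  C_2 = 4.9497 → taut
cable 3: L_3 = ‖A_3−P‖ = 8.6313;  C_3 = 8.8366 → slack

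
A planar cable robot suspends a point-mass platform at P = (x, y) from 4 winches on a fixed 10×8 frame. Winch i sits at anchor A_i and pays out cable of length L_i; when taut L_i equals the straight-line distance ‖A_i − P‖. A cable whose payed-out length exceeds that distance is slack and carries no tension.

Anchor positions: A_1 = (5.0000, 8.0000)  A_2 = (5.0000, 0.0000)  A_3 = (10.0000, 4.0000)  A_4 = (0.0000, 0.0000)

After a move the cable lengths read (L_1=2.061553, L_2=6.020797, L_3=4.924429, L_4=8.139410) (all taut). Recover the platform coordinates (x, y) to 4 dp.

(5.5000, 6.0000)

circle eqns → linear via eq_j − eq_1; set c_j = A_j·A_j − L_j²
c_1 = 25.0000+64.0000−4.2500 = 84.7500
0.0000·x + 16.0000·y = c_1−c_2 = 96.0000
-10.0000·x + 8.0000·y = c_1−c_3 = -7.0000
10.0000·x + 16.0000·y = c_1−c_4 = 151.0000
solve first two rows → x=5.5000, y=6.0000
check cable 4: ‖A_4−P‖² = 66.2500 ≈ L_4² = 66.2500 ✓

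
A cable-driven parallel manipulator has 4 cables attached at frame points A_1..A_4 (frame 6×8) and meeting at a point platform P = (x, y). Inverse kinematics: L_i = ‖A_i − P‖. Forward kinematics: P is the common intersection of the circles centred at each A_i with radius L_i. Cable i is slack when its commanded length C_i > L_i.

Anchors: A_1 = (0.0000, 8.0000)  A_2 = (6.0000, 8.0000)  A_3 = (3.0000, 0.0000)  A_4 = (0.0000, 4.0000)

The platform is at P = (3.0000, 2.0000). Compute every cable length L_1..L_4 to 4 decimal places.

L_1: Δ = A_1−P = (-3.0000, 6.0000) → ‖Δ‖ = √45.0000 = 6.7082
L_2: Δ = A_2−P = (3.0000, 6.0000) → ‖Δ‖ = √45.0000 = 6.7082
L_3: Δ = A_3−P = (0.0000, -2.0000) → ‖Δ‖ = √4.0000 = 2.0000
L_4: Δ = A_4−P = (-3.0000, 2.0000) → ‖Δ‖ = √13.0000 = 3.6056

(6.7082, 6.7082, 2.0000, 3.6056)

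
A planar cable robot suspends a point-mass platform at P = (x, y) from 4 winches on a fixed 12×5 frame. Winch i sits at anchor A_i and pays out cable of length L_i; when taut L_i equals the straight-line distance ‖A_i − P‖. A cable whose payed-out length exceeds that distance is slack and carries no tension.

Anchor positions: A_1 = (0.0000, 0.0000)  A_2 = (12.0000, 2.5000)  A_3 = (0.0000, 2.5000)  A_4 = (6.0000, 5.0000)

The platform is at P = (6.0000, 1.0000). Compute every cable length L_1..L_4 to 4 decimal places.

(6.0828, 6.1847, 6.1847, 4.0000)

L_1: Δ = A_1−P = (-6.0000, -1.0000) → ‖Δ‖ = √37.0000 = 6.0828
L_2: Δ = A_2−P = (6.0000, 1.5000) → ‖Δ‖ = √38.2500 = 6.1847
L_3: Δ = A_3−P = (-6.0000, 1.5000) → ‖Δ‖ = √38.2500 = 6.1847
L_4: Δ = A_4−P = (0.0000, 4.0000) → ‖Δ‖ = √16.0000 = 4.0000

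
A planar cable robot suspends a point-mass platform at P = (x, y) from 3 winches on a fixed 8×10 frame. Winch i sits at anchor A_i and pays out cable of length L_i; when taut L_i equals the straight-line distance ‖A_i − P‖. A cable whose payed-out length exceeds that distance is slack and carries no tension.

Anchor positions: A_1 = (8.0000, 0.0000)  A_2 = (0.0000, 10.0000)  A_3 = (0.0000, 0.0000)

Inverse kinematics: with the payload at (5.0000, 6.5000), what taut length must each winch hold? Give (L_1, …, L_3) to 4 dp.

(7.1589, 6.1033, 8.2006)

L_1: Δ = A_1−P = (3.0000, -6.5000) → ‖Δ‖ = √51.2500 = 7.1589
L_2: Δ = A_2−P = (-5.0000, 3.5000) → ‖Δ‖ = √37.2500 = 6.1033
L_3: Δ = A_3−P = (-5.0000, -6.5000) → ‖Δ‖ = √67.2500 = 8.2006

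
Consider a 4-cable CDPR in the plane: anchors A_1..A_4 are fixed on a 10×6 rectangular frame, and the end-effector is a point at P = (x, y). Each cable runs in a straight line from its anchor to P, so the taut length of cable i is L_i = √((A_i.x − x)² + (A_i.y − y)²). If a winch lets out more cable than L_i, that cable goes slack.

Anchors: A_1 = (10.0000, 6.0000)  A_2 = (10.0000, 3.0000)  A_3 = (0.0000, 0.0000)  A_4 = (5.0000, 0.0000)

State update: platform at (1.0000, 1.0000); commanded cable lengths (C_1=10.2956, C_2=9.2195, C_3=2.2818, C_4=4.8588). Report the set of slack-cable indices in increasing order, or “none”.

3, 4

i=1: geometric 10.2956 vs commanded 10.2956 ⇒ taut
i=2: geometric 9.2195 vs commanded 9.2195 ⇒ taut
i=3: geometric 1.4142 vs commanded 2.2818 ⇒ slack
i=4: geometric 4.1231 vs commanded 4.8588 ⇒ slack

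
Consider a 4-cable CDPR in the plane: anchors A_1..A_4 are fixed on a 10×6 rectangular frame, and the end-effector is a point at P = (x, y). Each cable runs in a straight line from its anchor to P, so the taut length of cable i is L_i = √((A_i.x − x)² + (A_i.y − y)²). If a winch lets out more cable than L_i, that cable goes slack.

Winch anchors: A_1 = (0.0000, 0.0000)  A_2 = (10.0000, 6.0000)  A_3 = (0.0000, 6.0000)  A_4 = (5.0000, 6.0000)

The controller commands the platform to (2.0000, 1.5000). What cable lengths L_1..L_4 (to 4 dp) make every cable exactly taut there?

L_1 = √((0.0000−2.0000)² + (0.0000−1.5000)²) = 2.5000
L_2 = √((10.0000−2.0000)² + (6.0000−1.5000)²) = 9.1788
L_3 = √((0.0000−2.0000)² + (6.0000−1.5000)²) = 4.9244
L_4 = √((5.0000−2.0000)² + (6.0000−1.5000)²) = 5.4083

(2.5000, 9.1788, 4.9244, 5.4083)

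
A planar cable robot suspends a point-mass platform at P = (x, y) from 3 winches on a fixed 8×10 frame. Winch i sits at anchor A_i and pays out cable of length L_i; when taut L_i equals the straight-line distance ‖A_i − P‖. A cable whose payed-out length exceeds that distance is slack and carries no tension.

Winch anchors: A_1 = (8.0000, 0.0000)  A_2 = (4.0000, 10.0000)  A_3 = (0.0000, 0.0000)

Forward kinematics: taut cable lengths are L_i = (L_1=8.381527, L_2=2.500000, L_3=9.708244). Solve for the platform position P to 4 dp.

each cable: (A_i−P)·(A_i−P) = L_i²; let c_i = ‖A_i‖²−L_i²
c_1 = 64.0000+0.0000−70.2500 = -6.2500
row 1: 8.0000x − 20.0000y = -116.0000  (c_2=109.7500)
row 2: 16.0000x + 0.0000y = 88.0000  (c_3=-94.2500)
Cramer on rows 1–2 → x = 5.5000, y = 8.0000

(5.5000, 8.0000)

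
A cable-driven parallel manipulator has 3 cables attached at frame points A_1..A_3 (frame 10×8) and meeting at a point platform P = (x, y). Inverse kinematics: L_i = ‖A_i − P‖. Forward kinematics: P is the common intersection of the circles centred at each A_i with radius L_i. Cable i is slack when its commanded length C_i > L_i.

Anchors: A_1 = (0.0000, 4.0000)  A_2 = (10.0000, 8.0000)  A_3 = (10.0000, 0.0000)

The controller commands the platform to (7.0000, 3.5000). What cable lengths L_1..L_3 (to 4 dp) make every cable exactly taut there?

cable 1: Δx=-7.0000, Δy=0.5000; L_1 = √(Δx²+Δy²) = 7.0178
cable 2: Δx=3.0000, Δy=4.5000; L_2 = √(Δx²+Δy²) = 5.4083
cable 3: Δx=3.0000, Δy=-3.5000; L_3 = √(Δx²+Δy²) = 4.6098

(7.0178, 5.4083, 4.6098)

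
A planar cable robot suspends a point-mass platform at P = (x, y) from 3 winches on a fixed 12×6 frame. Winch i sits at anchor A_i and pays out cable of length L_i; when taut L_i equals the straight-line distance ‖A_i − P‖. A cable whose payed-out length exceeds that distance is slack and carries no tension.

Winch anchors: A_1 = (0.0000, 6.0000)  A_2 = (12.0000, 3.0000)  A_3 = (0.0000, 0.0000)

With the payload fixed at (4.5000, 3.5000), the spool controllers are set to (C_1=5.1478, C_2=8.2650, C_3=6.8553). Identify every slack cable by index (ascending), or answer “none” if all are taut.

2, 3

i=1: geometric 5.1478 vs commanded 5.1478 ⇒ taut
i=2: geometric 7.5166 vs commanded 8.2650 ⇒ slack
i=3: geometric 5.7009 vs commanded 6.8553 ⇒ slack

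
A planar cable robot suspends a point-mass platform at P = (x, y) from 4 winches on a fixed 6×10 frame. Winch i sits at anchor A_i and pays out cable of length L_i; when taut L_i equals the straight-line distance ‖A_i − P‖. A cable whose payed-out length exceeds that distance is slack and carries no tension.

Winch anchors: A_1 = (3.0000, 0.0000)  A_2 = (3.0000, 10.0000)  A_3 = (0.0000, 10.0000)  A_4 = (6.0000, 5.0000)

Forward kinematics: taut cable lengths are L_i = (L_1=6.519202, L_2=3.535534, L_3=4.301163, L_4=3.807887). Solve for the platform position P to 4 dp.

(2.5000, 6.5000)

expand ‖A_i−P‖²=L_i² and subtract eq 1 (c_i ≔ ‖A_i‖²−L_i²)
c_1 = 9.0000+0.0000−42.5000 = -33.5000
eq1−eq2 → [0.0000  -20.0000]·P = -130.0000
eq1−eq3 → [6.0000  -20.0000]·P = -115.0000
eq1−eq4 → [-6.0000  -10.0000]·P = -80.0000
2×2 solve → P = (2.5000, 6.5000)
check cable 4: ‖A_4−P‖² = 14.5000 ≈ L_4² = 14.5000 ✓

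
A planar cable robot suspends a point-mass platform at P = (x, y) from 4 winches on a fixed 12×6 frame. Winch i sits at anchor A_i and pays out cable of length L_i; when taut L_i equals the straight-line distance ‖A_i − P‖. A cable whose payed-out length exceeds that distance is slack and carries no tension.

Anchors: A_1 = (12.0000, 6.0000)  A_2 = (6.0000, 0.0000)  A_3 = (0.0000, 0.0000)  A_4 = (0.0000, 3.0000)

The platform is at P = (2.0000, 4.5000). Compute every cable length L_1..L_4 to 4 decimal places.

L_1: Δ = A_1−P = (10.0000, 1.5000) → ‖Δ‖ = √102.2500 = 10.1119
L_2: Δ = A_2−P = (4.0000, -4.5000) → ‖Δ‖ = √36.2500 = 6.0208
L_3: Δ = A_3−P = (-2.0000, -4.5000) → ‖Δ‖ = √24.2500 = 4.9244
L_4: Δ = A_4−P = (-2.0000, -1.5000) → ‖Δ‖ = √6.2500 = 2.5000

(10.1119, 6.0208, 4.9244, 2.5000)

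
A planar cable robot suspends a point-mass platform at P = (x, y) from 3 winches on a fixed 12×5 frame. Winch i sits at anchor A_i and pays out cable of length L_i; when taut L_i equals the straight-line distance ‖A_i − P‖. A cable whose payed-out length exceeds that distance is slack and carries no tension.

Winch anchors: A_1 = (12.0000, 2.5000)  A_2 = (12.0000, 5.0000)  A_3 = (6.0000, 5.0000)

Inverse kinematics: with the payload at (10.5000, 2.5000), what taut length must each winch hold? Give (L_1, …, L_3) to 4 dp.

(1.5000, 2.9155, 5.1478)

L_1 = √((12.0000−10.5000)² + (2.5000−2.5000)²) = 1.5000
L_2 = √((12.0000−10.5000)² + (5.0000−2.5000)²) = 2.9155
L_3 = √((6.0000−10.5000)² + (5.0000−2.5000)²) = 5.1478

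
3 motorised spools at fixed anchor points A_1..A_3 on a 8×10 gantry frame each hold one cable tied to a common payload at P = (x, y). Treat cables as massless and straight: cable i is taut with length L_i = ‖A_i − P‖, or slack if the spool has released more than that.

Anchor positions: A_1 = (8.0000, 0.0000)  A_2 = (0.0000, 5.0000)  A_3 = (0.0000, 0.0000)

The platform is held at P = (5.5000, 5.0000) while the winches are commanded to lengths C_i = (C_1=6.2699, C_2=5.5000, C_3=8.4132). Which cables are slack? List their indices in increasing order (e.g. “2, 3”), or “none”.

1, 3

cable 1: L_1 = ‖A_1−P‖ = 5.5902;  C_1 = 6.2699 → slack
cable 2: L_2 = ‖A_2−P‖ = 5.5000;  C_2 = 5.5000 → taut
cable 3: L_3 = ‖A_3−P‖ = 7.4330;  C_3 = 8.4132 → slack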